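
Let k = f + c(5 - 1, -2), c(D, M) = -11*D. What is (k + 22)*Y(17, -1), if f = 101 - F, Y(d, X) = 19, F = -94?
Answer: 3287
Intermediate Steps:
f = 195 (f = 101 - 1*(-94) = 101 + 94 = 195)
k = 151 (k = 195 - 11*(5 - 1) = 195 - 11*4 = 195 - 44 = 151)
(k + 22)*Y(17, -1) = (151 + 22)*19 = 173*19 = 3287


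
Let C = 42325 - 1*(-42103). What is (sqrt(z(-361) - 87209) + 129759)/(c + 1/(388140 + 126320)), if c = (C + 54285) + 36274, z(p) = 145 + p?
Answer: 66755815140/90023812021 + 2572300*I*sqrt(3497)/90023812021 ≈ 0.74154 + 0.0016897*I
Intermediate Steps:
C = 84428 (C = 42325 + 42103 = 84428)
c = 174987 (c = (84428 + 54285) + 36274 = 138713 + 36274 = 174987)
(sqrt(z(-361) - 87209) + 129759)/(c + 1/(388140 + 126320)) = (sqrt((145 - 361) - 87209) + 129759)/(174987 + 1/(388140 + 126320)) = (sqrt(-216 - 87209) + 129759)/(174987 + 1/514460) = (sqrt(-87425) + 129759)/(174987 + 1/514460) = (5*I*sqrt(3497) + 129759)/(90023812021/514460) = (129759 + 5*I*sqrt(3497))*(514460/90023812021) = 66755815140/90023812021 + 2572300*I*sqrt(3497)/90023812021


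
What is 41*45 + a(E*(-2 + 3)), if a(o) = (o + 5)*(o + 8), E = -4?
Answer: 1849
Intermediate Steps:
a(o) = (5 + o)*(8 + o)
41*45 + a(E*(-2 + 3)) = 41*45 + (40 + (-4*(-2 + 3))² + 13*(-4*(-2 + 3))) = 1845 + (40 + (-4*1)² + 13*(-4*1)) = 1845 + (40 + (-4)² + 13*(-4)) = 1845 + (40 + 16 - 52) = 1845 + 4 = 1849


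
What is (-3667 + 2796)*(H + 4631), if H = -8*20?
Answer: -3894241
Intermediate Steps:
H = -160
(-3667 + 2796)*(H + 4631) = (-3667 + 2796)*(-160 + 4631) = -871*4471 = -3894241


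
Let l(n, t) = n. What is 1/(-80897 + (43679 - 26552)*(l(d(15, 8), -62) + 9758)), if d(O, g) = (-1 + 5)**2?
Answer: 1/167318401 ≈ 5.9766e-9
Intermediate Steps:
d(O, g) = 16 (d(O, g) = 4**2 = 16)
1/(-80897 + (43679 - 26552)*(l(d(15, 8), -62) + 9758)) = 1/(-80897 + (43679 - 26552)*(16 + 9758)) = 1/(-80897 + 17127*9774) = 1/(-80897 + 167399298) = 1/167318401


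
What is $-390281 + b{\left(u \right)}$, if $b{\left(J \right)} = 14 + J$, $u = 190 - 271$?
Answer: $-390348$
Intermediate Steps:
$u = -81$ ($u = 190 - 271 = -81$)
$-390281 + b{\left(u \right)} = -390281 + \left(14 - 81\right) = -390281 - 67 = -390348$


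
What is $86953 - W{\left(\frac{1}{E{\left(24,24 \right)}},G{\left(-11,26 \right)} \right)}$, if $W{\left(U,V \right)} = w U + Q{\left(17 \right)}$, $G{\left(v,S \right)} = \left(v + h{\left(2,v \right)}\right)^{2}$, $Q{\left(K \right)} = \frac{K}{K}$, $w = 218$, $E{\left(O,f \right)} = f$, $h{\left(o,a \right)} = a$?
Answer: $\frac{1043315}{12} \approx 86943.0$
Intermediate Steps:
$Q{\left(K \right)} = 1$
$G{\left(v,S \right)} = 4 v^{2}$ ($G{\left(v,S \right)} = \left(v + v\right)^{2} = \left(2 v\right)^{2} = 4 v^{2}$)
$W{\left(U,V \right)} = 1 + 218 U$ ($W{\left(U,V \right)} = 218 U + 1 = 1 + 218 U$)
$86953 - W{\left(\frac{1}{E{\left(24,24 \right)}},G{\left(-11,26 \right)} \right)} = 86953 - \left(1 + \frac{218}{24}\right) = 86953 - \left(1 + 218 \cdot \frac{1}{24}\right) = 86953 - \left(1 + \frac{109}{12}\right) = 86953 - \frac{121}{12} = \frac{1043315}{12}$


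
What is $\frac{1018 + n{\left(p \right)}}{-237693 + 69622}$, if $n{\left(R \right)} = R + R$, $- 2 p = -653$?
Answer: $- \frac{1671}{168071} \approx -0.0099422$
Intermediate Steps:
$p = \frac{653}{2}$ ($p = \left(- \frac{1}{2}\right) \left(-653\right) = \frac{653}{2} \approx 326.5$)
$n{\left(R \right)} = 2 R$
$\frac{1018 + n{\left(p \right)}}{-237693 + 69622} = \frac{1018 + 2 \cdot \frac{653}{2}}{-237693 + 69622} = \frac{1018 + 653}{-168071} = 1671 \left(- \frac{1}{168071}\right) = - \frac{1671}{168071}$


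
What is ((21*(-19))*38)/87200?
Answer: -7581/43600 ≈ -0.17388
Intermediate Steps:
((21*(-19))*38)/87200 = -399*38*(1/87200) = -15162*1/87200 = -7581/43600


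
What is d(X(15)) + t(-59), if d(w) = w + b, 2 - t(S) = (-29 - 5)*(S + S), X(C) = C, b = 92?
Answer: -3903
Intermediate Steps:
t(S) = 2 + 68*S (t(S) = 2 - (-29 - 5)*(S + S) = 2 - (-34)*2*S = 2 - (-68)*S = 2 + 68*S)
d(w) = 92 + w (d(w) = w + 92 = 92 + w)
d(X(15)) + t(-59) = (92 + 15) + (2 + 68*(-59)) = 107 + (2 - 4012) = 107 - 4010 = -3903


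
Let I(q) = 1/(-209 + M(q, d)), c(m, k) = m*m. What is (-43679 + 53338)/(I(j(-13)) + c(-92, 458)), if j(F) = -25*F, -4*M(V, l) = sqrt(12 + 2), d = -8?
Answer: 3571013136171/3129209866241 - 9659*sqrt(14)/12516839464964 ≈ 1.1412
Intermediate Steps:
c(m, k) = m**2
M(V, l) = -sqrt(14)/4 (M(V, l) = -sqrt(12 + 2)/4 = -sqrt(14)/4)
I(q) = 1/(-209 - sqrt(14)/4)
(-43679 + 53338)/(I(j(-13)) + c(-92, 458)) = (-43679 + 53338)/((-1672/349441 + 2*sqrt(14)/349441) + (-92)**2) = 9659/((-1672/349441 + 2*sqrt(14)/349441) + 8464) = 9659/(2957666952/349441 + 2*sqrt(14)/349441)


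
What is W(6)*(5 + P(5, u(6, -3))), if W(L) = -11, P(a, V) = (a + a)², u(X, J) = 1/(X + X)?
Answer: -1155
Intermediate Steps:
u(X, J) = 1/(2*X)
P(a, V) = 4*a² (P(a, V) = (2*a)² = 4*a²)
W(6)*(5 + P(5, u(6, -3))) = -11*(5 + 4*5²) = -11*(5 + 4*25) = -11*(5 + 100) = -11*105 = -1155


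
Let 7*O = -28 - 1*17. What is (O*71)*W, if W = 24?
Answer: -76680/7 ≈ -10954.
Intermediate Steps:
O = -45/7 (O = (-28 - 1*17)/7 = (-28 - 17)/7 = (⅐)*(-45) = -45/7 ≈ -6.4286)
(O*71)*W = -45/7*71*24 = -3195/7*24 = -76680/7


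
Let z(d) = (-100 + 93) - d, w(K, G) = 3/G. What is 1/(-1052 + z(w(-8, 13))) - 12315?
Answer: -169577563/13770 ≈ -12315.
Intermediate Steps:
z(d) = -7 - d
1/(-1052 + z(w(-8, 13))) - 12315 = 1/(-1052 + (-7 - 3/13)) - 12315 = 1/(-1052 - 94/13) - 12315 = 1/(-13770/13) - 12315 = -13/13770 - 12315 = -169577563/13770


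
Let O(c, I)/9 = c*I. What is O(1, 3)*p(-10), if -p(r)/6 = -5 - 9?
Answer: 2268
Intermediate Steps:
O(c, I) = 9*I*c (O(c, I) = 9*(c*I) = 9*(I*c) = 9*I*c)
p(r) = 84 (p(r) = -6*(-5 - 9) = -6*(-14) = 84)
O(1, 3)*p(-10) = (9*3*1)*84 = 27*84 = 2268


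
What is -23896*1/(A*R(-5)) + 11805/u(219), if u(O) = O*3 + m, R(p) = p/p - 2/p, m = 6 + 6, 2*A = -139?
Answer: 57116835/216979 ≈ 263.24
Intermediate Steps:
A = -139/2 (A = (½)*(-139) = -139/2 ≈ -69.500)
m = 12
R(p) = 1 - 2/p
u(O) = 12 + 3*O (u(O) = O*3 + 12 = 3*O + 12 = 12 + 3*O)
-23896*1/(A*R(-5)) + 11805/u(219) = -23896*10/(139*(-2 - 5)) + 11805/(12 + 3*219) = -23896/((-(-139)*(-7)/10)) + 11805/(12 + 657) = -23896/((-139/2*7/5)) + 11805/669 = -23896/(-973/10) + 11805*(1/669) = -23896*(-10/973) + 3935/223 = 238960/973 + 3935/223 = 57116835/216979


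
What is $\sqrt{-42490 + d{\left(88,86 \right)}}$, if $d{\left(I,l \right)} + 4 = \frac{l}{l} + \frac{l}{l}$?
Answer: $2 i \sqrt{10623} \approx 206.14 i$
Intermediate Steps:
$d{\left(I,l \right)} = -2$ ($d{\left(I,l \right)} = -4 + \left(\frac{l}{l} + \frac{l}{l}\right) = -4 + \left(1 + 1\right) = -4 + 2 = -2$)
$\sqrt{-42490 + d{\left(88,86 \right)}} = \sqrt{-42490 - 2} = \sqrt{-42492} = 2 i \sqrt{10623}$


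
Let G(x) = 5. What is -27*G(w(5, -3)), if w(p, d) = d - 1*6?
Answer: -135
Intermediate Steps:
w(p, d) = -6 + d (w(p, d) = d - 6 = -6 + d)
-27*G(w(5, -3)) = -27*5 = -135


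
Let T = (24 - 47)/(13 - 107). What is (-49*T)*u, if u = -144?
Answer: 81144/47 ≈ 1726.5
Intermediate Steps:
T = 23/94 (T = -23/(-94) = -23*(-1/94) = 23/94 ≈ 0.24468)
(-49*T)*u = -49*23/94*(-144) = -1127/94*(-144) = 81144/47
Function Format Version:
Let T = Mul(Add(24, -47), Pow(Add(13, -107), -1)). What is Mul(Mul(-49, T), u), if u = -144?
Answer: Rational(81144, 47) ≈ 1726.5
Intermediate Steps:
T = Rational(23, 94) (T = Mul(-23, Pow(-94, -1)) = Mul(-23, Rational(-1, 94)) = Rational(23, 94) ≈ 0.24468)
Mul(Mul(-49, T), u) = Mul(Mul(-49, Rational(23, 94)), -144) = Mul(Rational(-1127, 94), -144) = Rational(81144, 47)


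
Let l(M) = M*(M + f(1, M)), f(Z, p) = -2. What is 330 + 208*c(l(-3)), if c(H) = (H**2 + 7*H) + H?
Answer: 72090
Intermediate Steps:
l(M) = M*(-2 + M) (l(M) = M*(M - 2) = M*(-2 + M))
c(H) = H**2 + 8*H
330 + 208*c(l(-3)) = 330 + 208*((-3*(-2 - 3))*(8 - 3*(-2 - 3))) = 330 + 208*((-3*(-5))*(8 - 3*(-5))) = 330 + 208*(15*(8 + 15)) = 330 + 208*(15*23) = 330 + 208*345 = 330 + 71760 = 72090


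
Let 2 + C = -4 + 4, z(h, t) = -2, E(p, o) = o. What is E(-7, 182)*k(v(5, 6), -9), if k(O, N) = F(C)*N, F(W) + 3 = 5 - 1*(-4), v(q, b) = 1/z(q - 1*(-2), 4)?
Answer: -9828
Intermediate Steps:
C = -2 (C = -2 + (-4 + 4) = -2 + 0 = -2)
v(q, b) = -½ (v(q, b) = 1/(-2) = -½)
F(W) = 6 (F(W) = -3 + (5 - 1*(-4)) = -3 + (5 + 4) = -3 + 9 = 6)
k(O, N) = 6*N
E(-7, 182)*k(v(5, 6), -9) = 182*(6*(-9)) = 182*(-54) = -9828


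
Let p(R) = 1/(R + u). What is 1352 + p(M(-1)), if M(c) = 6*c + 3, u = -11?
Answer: 18927/14 ≈ 1351.9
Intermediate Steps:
M(c) = 3 + 6*c
p(R) = 1/(-11 + R) (p(R) = 1/(R - 11) = 1/(-11 + R))
1352 + p(M(-1)) = 1352 + 1/(-11 + (3 + 6*(-1))) = 1352 + 1/(-11 + (3 - 6)) = 1352 + 1/(-11 - 3) = 1352 + 1/(-14) = 1352 - 1/14 = 18927/14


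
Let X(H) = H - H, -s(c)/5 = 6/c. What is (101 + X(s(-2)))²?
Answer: 10201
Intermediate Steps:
s(c) = -30/c
X(H) = 0
(101 + X(s(-2)))² = (101 + 0)² = 101² = 10201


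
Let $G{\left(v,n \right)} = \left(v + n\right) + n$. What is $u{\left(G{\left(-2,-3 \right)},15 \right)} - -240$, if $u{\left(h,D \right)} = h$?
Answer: $232$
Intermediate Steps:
$G{\left(v,n \right)} = v + 2 n$ ($G{\left(v,n \right)} = \left(n + v\right) + n = v + 2 n$)
$u{\left(G{\left(-2,-3 \right)},15 \right)} - -240 = \left(-2 + 2 \left(-3\right)\right) - -240 = \left(-2 - 6\right) + 240 = -8 + 240 = 232$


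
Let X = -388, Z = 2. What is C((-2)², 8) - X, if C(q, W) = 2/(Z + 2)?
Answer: 777/2 ≈ 388.50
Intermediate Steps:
C(q, W) = ½ (C(q, W) = 2/(2 + 2) = 2/4 = (¼)*2 = ½)
C((-2)², 8) - X = ½ - 1*(-388) = ½ + 388 = 777/2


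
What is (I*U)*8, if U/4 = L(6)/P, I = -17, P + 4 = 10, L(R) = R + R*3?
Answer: -2176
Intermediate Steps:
L(R) = 4*R (L(R) = R + 3*R = 4*R)
P = 6 (P = -4 + 10 = 6)
U = 16 (U = 4*((4*6)/6) = 4*(24*(⅙)) = 4*4 = 16)
(I*U)*8 = -17*16*8 = -272*8 = -2176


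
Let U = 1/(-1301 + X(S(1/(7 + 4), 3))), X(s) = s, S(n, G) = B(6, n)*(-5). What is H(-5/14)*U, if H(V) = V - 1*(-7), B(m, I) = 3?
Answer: -93/18424 ≈ -0.0050478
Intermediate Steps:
S(n, G) = -15 (S(n, G) = 3*(-5) = -15)
H(V) = 7 + V (H(V) = V + 7 = 7 + V)
U = -1/1316 (U = 1/(-1301 - 15) = 1/(-1316) = -1/1316 ≈ -0.00075988)
H(-5/14)*U = (7 - 5/14)*(-1/1316) = (93/14)*(-1/1316) = -93/18424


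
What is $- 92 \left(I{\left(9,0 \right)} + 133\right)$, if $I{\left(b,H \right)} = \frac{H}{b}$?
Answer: $-12236$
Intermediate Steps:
$- 92 \left(I{\left(9,0 \right)} + 133\right) = - 92 \left(\frac{0}{9} + 133\right) = - 92 \left(0 \cdot \frac{1}{9} + 133\right) = - 92 \left(0 + 133\right) = \left(-92\right) 133 = -12236$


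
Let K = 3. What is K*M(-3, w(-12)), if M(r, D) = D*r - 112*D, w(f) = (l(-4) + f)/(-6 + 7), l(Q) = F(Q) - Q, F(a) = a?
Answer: 4140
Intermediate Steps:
l(Q) = 0 (l(Q) = Q - Q = 0)
w(f) = f (w(f) = (0 + f)/(-6 + 7) = f/1 = f*1 = f)
M(r, D) = -112*D + D*r
K*M(-3, w(-12)) = 3*(-12*(-112 - 3)) = 3*(-12*(-115)) = 3*1380 = 4140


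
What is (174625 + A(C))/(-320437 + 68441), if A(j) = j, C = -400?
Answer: -174225/251996 ≈ -0.69138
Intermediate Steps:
(174625 + A(C))/(-320437 + 68441) = (174625 - 400)/(-320437 + 68441) = 174225/(-251996) = 174225*(-1/251996) = -174225/251996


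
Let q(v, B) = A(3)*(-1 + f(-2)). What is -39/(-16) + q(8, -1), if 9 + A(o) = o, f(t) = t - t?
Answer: 135/16 ≈ 8.4375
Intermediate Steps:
f(t) = 0
A(o) = -9 + o
q(v, B) = 6 (q(v, B) = (-9 + 3)*(-1 + 0) = -6*(-1) = 6)
-39/(-16) + q(8, -1) = -39/(-16) + 6 = -39*(-1/16) + 6 = 39/16 + 6 = 135/16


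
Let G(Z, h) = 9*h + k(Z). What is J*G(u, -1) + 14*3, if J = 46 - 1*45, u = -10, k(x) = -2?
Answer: 31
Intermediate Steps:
J = 1 (J = 46 - 45 = 1)
G(Z, h) = -2 + 9*h (G(Z, h) = 9*h - 2 = -2 + 9*h)
J*G(u, -1) + 14*3 = 1*(-2 + 9*(-1)) + 14*3 = 1*(-2 - 9) + 42 = 1*(-11) + 42 = -11 + 42 = 31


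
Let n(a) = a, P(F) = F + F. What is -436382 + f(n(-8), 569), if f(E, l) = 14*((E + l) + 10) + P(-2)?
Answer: -428392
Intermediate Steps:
P(F) = 2*F
f(E, l) = 136 + 14*E + 14*l (f(E, l) = 14*((E + l) + 10) + 2*(-2) = 14*(10 + E + l) - 4 = (140 + 14*E + 14*l) - 4 = 136 + 14*E + 14*l)
-436382 + f(n(-8), 569) = -436382 + (136 + 14*(-8) + 14*569) = -436382 + (136 - 112 + 7966) = -436382 + 7990 = -428392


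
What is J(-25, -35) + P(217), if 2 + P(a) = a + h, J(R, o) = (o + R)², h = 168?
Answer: 3983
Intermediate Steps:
J(R, o) = (R + o)²
P(a) = 166 + a (P(a) = -2 + (a + 168) = -2 + (168 + a) = 166 + a)
J(-25, -35) + P(217) = (-25 - 35)² + (166 + 217) = (-60)² + 383 = 3600 + 383 = 3983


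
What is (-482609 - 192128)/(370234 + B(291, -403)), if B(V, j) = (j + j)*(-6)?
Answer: -674737/375070 ≈ -1.7990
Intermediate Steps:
B(V, j) = -12*j (B(V, j) = (2*j)*(-6) = -12*j)
(-482609 - 192128)/(370234 + B(291, -403)) = (-482609 - 192128)/(370234 - 12*(-403)) = -674737/(370234 + 4836) = -674737/375070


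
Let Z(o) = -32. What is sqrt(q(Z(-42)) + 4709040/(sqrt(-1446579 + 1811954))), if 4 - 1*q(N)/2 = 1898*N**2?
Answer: 2*sqrt(-207569201501150 + 3441130980*sqrt(14615))/14615 ≈ 1969.6*I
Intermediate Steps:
q(N) = 8 - 3796*N**2
sqrt(q(Z(-42)) + 4709040/(sqrt(-1446579 + 1811954))) = sqrt((8 - 3796*(-32)**2) + 4709040/(sqrt(-1446579 + 1811954))) = sqrt((8 - 3796*1024) + 4709040/(sqrt(365375))) = sqrt((8 - 3887104) + 4709040/((5*sqrt(14615)))) = sqrt(-3887096 + 4709040*(sqrt(14615)/73075)) = sqrt(-3887096 + 941808*sqrt(14615)/14615)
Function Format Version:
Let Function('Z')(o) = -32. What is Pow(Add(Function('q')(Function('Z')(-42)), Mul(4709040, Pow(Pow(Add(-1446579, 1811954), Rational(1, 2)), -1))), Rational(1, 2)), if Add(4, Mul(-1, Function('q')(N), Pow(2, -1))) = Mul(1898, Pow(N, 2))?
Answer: Mul(Rational(2, 14615), Pow(Add(-207569201501150, Mul(3441130980, Pow(14615, Rational(1, 2)))), Rational(1, 2))) ≈ Mul(1969.6, I)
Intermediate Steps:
Function('q')(N) = Add(8, Mul(-3796, Pow(N, 2))) (Function('q')(N) = Add(8, Mul(-2, Mul(1898, Pow(N, 2)))) = Add(8, Mul(-3796, Pow(N, 2))))
Pow(Add(Function('q')(Function('Z')(-42)), Mul(4709040, Pow(Pow(Add(-1446579, 1811954), Rational(1, 2)), -1))), Rational(1, 2)) = Pow(Add(Add(8, Mul(-3796, Pow(-32, 2))), Mul(4709040, Pow(Pow(Add(-1446579, 1811954), Rational(1, 2)), -1))), Rational(1, 2)) = Pow(Add(Add(8, Mul(-3796, 1024)), Mul(4709040, Pow(Pow(365375, Rational(1, 2)), -1))), Rational(1, 2)) = Pow(Add(Add(8, -3887104), Mul(4709040, Pow(Mul(5, Pow(14615, Rational(1, 2))), -1))), Rational(1, 2)) = Pow(Add(-3887096, Mul(4709040, Mul(Rational(1, 73075), Pow(14615, Rational(1, 2))))), Rational(1, 2)) = Pow(Add(-3887096, Mul(Rational(941808, 14615), Pow(14615, Rational(1, 2)))), Rational(1, 2))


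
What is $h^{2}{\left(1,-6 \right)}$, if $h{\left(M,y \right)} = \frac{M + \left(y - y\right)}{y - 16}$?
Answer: $\frac{1}{484} \approx 0.0020661$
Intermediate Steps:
$h{\left(M,y \right)} = \frac{M}{-16 + y}$ ($h{\left(M,y \right)} = \frac{M + 0}{-16 + y} = \frac{M}{-16 + y}$)
$h^{2}{\left(1,-6 \right)} = \left(1 \frac{1}{-16 - 6}\right)^{2} = \left(1 \frac{1}{-22}\right)^{2} = \left(1 \left(- \frac{1}{22}\right)\right)^{2} = \left(- \frac{1}{22}\right)^{2} = \frac{1}{484}$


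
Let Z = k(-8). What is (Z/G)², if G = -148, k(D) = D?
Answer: 4/1369 ≈ 0.0029218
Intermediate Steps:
Z = -8
(Z/G)² = (-8/(-148))² = (-8*(-1/148))² = (2/37)² = 4/1369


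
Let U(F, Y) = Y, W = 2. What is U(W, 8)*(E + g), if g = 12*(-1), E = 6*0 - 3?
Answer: -120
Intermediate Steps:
E = -3 (E = 0 - 3 = -3)
g = -12
U(W, 8)*(E + g) = 8*(-3 - 12) = 8*(-15) = -120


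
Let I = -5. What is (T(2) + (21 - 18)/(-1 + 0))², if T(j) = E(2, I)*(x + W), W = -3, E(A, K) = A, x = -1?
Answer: 121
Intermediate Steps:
T(j) = -8 (T(j) = 2*(-1 - 3) = 2*(-4) = -8)
(T(2) + (21 - 18)/(-1 + 0))² = (-8 + (21 - 18)/(-1 + 0))² = (-8 + 3/(-1))² = (-8 + 3*(-1))² = (-8 - 3)² = (-11)² = 121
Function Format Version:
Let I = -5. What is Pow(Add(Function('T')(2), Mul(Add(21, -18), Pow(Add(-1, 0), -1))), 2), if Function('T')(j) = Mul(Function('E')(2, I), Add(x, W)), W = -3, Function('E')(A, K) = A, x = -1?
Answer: 121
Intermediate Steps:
Function('T')(j) = -8 (Function('T')(j) = Mul(2, Add(-1, -3)) = Mul(2, -4) = -8)
Pow(Add(Function('T')(2), Mul(Add(21, -18), Pow(Add(-1, 0), -1))), 2) = Pow(Add(-8, Mul(Add(21, -18), Pow(Add(-1, 0), -1))), 2) = Pow(Add(-8, Mul(3, Pow(-1, -1))), 2) = Pow(Add(-8, Mul(3, -1)), 2) = Pow(Add(-8, -3), 2) = Pow(-11, 2) = 121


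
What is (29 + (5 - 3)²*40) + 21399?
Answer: 21588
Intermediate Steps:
(29 + (5 - 3)²*40) + 21399 = (29 + 2²*40) + 21399 = (29 + 4*40) + 21399 = (29 + 160) + 21399 = 189 + 21399 = 21588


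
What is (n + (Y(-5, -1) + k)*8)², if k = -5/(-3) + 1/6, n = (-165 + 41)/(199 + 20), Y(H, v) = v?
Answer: 1784896/47961 ≈ 37.216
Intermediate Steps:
n = -124/219 ≈ -0.56621
k = 11/6 (k = -5*(-⅓) + 1*(⅙) = 5/3 + ⅙ = 11/6 ≈ 1.8333)
(n + (Y(-5, -1) + k)*8)² = (-124/219 + (-1 + 11/6)*8)² = (-124/219 + (⅚)*8)² = (-124/219 + 20/3)² = (1336/219)² = 1784896/47961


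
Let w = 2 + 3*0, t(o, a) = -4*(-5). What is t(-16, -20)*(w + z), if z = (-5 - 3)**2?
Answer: 1320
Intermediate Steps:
t(o, a) = 20
z = 64 (z = (-8)**2 = 64)
w = 2 (w = 2 + 0 = 2)
t(-16, -20)*(w + z) = 20*(2 + 64) = 20*66 = 1320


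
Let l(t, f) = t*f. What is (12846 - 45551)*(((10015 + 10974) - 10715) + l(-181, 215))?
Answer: 936703905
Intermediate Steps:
l(t, f) = f*t
(12846 - 45551)*(((10015 + 10974) - 10715) + l(-181, 215)) = (12846 - 45551)*(((10015 + 10974) - 10715) + 215*(-181)) = -32705*((20989 - 10715) - 38915) = -32705*(10274 - 38915) = -32705*(-28641) = 936703905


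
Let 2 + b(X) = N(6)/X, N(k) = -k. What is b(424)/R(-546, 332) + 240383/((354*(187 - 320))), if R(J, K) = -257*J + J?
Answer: -56533112985/11072681984 ≈ -5.1056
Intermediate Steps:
b(X) = -2 - 6/X (b(X) = -2 + (-1*6)/X = -2 - 6/X)
R(J, K) = -256*J
b(424)/R(-546, 332) + 240383/((354*(187 - 320))) = (-2 - 6/424)/((-256*(-546))) + 240383/((354*(187 - 320))) = (-2 - 6*1/424)/139776 + 240383/((354*(-133))) = (-2 - 3/212)*(1/139776) + 240383/(-47082) = -427/212*1/139776 + 240383*(-1/47082) = -61/4233216 - 240383/47082 = -56533112985/11072681984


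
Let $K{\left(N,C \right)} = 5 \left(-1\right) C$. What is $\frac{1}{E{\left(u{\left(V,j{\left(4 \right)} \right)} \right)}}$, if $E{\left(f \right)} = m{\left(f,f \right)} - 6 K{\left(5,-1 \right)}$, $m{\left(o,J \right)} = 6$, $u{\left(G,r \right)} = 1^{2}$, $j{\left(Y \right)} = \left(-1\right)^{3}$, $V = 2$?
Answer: $- \frac{1}{24} \approx -0.041667$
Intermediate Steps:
$j{\left(Y \right)} = -1$
$u{\left(G,r \right)} = 1$
$K{\left(N,C \right)} = - 5 C$
$E{\left(f \right)} = -24$ ($E{\left(f \right)} = 6 - 6 \left(\left(-5\right) \left(-1\right)\right) = 6 - 30 = -24$)
$\frac{1}{E{\left(u{\left(V,j{\left(4 \right)} \right)} \right)}} = \frac{1}{-24} = - \frac{1}{24}$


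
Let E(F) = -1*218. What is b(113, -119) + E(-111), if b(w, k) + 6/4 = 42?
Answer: -355/2 ≈ -177.50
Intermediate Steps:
b(w, k) = 81/2 (b(w, k) = -3/2 + 42 = 81/2)
E(F) = -218
b(113, -119) + E(-111) = 81/2 - 218 = -355/2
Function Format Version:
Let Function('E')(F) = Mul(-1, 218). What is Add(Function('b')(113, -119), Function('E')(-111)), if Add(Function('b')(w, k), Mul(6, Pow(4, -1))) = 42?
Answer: Rational(-355, 2) ≈ -177.50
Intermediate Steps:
Function('b')(w, k) = Rational(81, 2) (Function('b')(w, k) = Add(Rational(-3, 2), 42) = Rational(81, 2))
Function('E')(F) = -218
Add(Function('b')(113, -119), Function('E')(-111)) = Add(Rational(81, 2), -218) = Rational(-355, 2)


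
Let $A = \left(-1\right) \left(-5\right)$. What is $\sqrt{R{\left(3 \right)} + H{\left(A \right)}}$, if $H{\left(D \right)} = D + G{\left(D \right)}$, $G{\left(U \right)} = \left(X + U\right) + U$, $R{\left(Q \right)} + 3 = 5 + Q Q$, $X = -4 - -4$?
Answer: $\sqrt{26} \approx 5.099$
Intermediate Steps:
$X = 0$ ($X = -4 + 4 = 0$)
$R{\left(Q \right)} = 2 + Q^{2}$ ($R{\left(Q \right)} = -3 + \left(5 + Q Q\right) = -3 + \left(5 + Q^{2}\right) = 2 + Q^{2}$)
$G{\left(U \right)} = 2 U$ ($G{\left(U \right)} = \left(0 + U\right) + U = U + U = 2 U$)
$A = 5$
$H{\left(D \right)} = 3 D$ ($H{\left(D \right)} = D + 2 D = 3 D$)
$\sqrt{R{\left(3 \right)} + H{\left(A \right)}} = \sqrt{\left(2 + 3^{2}\right) + 3 \cdot 5} = \sqrt{\left(2 + 9\right) + 15} = \sqrt{11 + 15} = \sqrt{26}$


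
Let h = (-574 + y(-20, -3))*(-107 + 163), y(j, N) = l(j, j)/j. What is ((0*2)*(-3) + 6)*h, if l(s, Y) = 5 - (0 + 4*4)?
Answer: -963396/5 ≈ -1.9268e+5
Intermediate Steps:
l(s, Y) = -11 (l(s, Y) = 5 - (0 + 16) = 5 - 1*16 = 5 - 16 = -11)
y(j, N) = -11/j
h = -160566/5 (h = (-574 - 11/(-20))*(-107 + 163) = (-574 - 11*(-1/20))*56 = (-574 + 11/20)*56 = -11469/20*56 = -160566/5 ≈ -32113.)
((0*2)*(-3) + 6)*h = ((0*2)*(-3) + 6)*(-160566/5) = (0*(-3) + 6)*(-160566/5) = (0 + 6)*(-160566/5) = 6*(-160566/5) = -963396/5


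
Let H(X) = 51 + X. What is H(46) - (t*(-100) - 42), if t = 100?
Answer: 10139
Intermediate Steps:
H(46) - (t*(-100) - 42) = (51 + 46) - (100*(-100) - 42) = 97 - (-10000 - 42) = 97 - 1*(-10042) = 97 + 10042 = 10139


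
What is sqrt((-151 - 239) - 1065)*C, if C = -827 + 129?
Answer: -698*I*sqrt(1455) ≈ -26625.0*I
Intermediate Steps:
C = -698
sqrt((-151 - 239) - 1065)*C = sqrt((-151 - 239) - 1065)*(-698) = sqrt(-390 - 1065)*(-698) = sqrt(-1455)*(-698) = (I*sqrt(1455))*(-698) = -698*I*sqrt(1455)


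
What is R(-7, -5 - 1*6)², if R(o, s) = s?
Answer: 121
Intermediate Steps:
R(-7, -5 - 1*6)² = (-5 - 1*6)² = (-5 - 6)² = (-11)² = 121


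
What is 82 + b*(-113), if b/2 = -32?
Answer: 7314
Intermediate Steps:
b = -64 (b = 2*(-32) = -64)
82 + b*(-113) = 82 - 64*(-113) = 82 + 7232 = 7314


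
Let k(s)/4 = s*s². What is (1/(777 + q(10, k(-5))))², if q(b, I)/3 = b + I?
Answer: 1/480249 ≈ 2.0823e-6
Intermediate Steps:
k(s) = 4*s³ (k(s) = 4*(s*s²) = 4*s³)
q(b, I) = 3*I + 3*b (q(b, I) = 3*(b + I) = 3*(I + b) = 3*I + 3*b)
(1/(777 + q(10, k(-5))))² = (1/(777 + (3*(4*(-5)³) + 3*10)))² = (1/(777 + (3*(4*(-125)) + 30)))² = (1/(777 + (3*(-500) + 30)))² = (1/(777 + (-1500 + 30)))² = (1/(777 - 1470))² = (1/(-693))² = (-1/693)² = 1/480249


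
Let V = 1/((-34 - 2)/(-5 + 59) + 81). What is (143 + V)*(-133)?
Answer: -4583978/241 ≈ -19021.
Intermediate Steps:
V = 3/241 (V = 1/(-36/54 + 81) = 1/(-36*1/54 + 81) = 1/(-2/3 + 81) = 1/(241/3) = 3/241 ≈ 0.012448)
(143 + V)*(-133) = (143 + 3/241)*(-133) = (34466/241)*(-133) = -4583978/241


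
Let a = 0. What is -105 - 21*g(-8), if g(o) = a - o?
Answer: -273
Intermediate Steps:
g(o) = -o (g(o) = 0 - o = -o)
-105 - 21*g(-8) = -105 - (-21)*(-8) = -105 - 21*8 = -105 - 168 = -273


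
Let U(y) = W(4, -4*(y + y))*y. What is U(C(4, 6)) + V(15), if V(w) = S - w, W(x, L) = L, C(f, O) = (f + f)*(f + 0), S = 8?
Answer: -8199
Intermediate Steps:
C(f, O) = 2*f**2 (C(f, O) = (2*f)*f = 2*f**2)
V(w) = 8 - w
U(y) = -8*y**2 (U(y) = (-4*(y + y))*y = (-8*y)*y = -8*y**2)
U(C(4, 6)) + V(15) = -8*(2*4**2)**2 + (8 - 1*15) = -8*(2*16)**2 + (8 - 15) = -8*32**2 - 7 = -8*1024 - 7 = -8192 - 7 = -8199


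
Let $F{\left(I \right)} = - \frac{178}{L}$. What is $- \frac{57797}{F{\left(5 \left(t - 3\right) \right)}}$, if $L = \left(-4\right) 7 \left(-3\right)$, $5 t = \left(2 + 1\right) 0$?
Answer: $\frac{2427474}{89} \approx 27275.0$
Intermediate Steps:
$t = 0$ ($t = \frac{\left(2 + 1\right) 0}{5} = \frac{3 \cdot 0}{5} = \frac{1}{5} \cdot 0 = 0$)
$L = 84$ ($L = \left(-28\right) \left(-3\right) = 84$)
$F{\left(I \right)} = - \frac{89}{42}$ ($F{\left(I \right)} = - \frac{178}{84} = \left(-178\right) \frac{1}{84} = - \frac{89}{42}$)
$- \frac{57797}{F{\left(5 \left(t - 3\right) \right)}} = - \frac{57797}{- \frac{89}{42}} = \left(-57797\right) \left(- \frac{42}{89}\right) = \frac{2427474}{89}$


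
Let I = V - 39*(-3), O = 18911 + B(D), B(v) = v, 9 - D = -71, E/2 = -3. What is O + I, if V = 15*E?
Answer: 19018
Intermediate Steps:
E = -6 (E = 2*(-3) = -6)
D = 80 (D = 9 - 1*(-71) = 9 + 71 = 80)
V = -90 (V = 15*(-6) = -90)
O = 18991 (O = 18911 + 80 = 18991)
I = 27 (I = -90 - 39*(-3) = -90 + 117 = 27)
O + I = 18991 + 27 = 19018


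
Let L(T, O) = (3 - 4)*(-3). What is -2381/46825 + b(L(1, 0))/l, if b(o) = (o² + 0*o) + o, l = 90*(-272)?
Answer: -980813/19104600 ≈ -0.051339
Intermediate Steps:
l = -24480
L(T, O) = 3 (L(T, O) = -1*(-3) = 3)
b(o) = o + o² (b(o) = (o² + 0) + o = o² + o = o + o²)
-2381/46825 + b(L(1, 0))/l = -2381/46825 + (3*(1 + 3))/(-24480) = -2381*1/46825 + (3*4)*(-1/24480) = -2381/46825 + 12*(-1/24480) = -2381/46825 - 1/2040 = -980813/19104600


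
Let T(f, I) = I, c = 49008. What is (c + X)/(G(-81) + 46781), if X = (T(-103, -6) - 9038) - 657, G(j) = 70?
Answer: 1709/2037 ≈ 0.83898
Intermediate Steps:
X = -9701 (X = (-6 - 9038) - 657 = -9044 - 657 = -9701)
(c + X)/(G(-81) + 46781) = (49008 - 9701)/(70 + 46781) = 39307/46851 = 39307*(1/46851) = 1709/2037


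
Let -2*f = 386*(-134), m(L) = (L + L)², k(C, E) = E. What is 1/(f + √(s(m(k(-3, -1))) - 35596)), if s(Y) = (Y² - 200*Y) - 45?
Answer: 25862/668879469 - 5*I*√1457/668879469 ≈ 3.8665e-5 - 2.8533e-7*I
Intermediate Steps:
m(L) = 4*L² (m(L) = (2*L)² = 4*L²)
f = 25862 (f = -193*(-134) = -½*(-51724) = 25862)
s(Y) = -45 + Y² - 200*Y
1/(f + √(s(m(k(-3, -1))) - 35596)) = 1/(25862 + √((-45 + (4*(-1)²)² - 800*(-1)²) - 35596)) = 1/(25862 + √((-45 + (4*1)² - 800) - 35596)) = 1/(25862 + √((-45 + 4² - 200*4) - 35596)) = 1/(25862 + √((-45 + 16 - 800) - 35596)) = 1/(25862 + √(-829 - 35596)) = 1/(25862 + √(-36425)) = 1/(25862 + 5*I*√1457)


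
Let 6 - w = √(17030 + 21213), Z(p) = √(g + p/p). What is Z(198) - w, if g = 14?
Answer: -6 + √15 + √38243 ≈ 193.43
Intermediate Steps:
Z(p) = √15 (Z(p) = √(14 + p/p) = √(14 + 1) = √15)
w = 6 - √38243 (w = 6 - √(17030 + 21213) = 6 - √38243 ≈ -189.56)
Z(198) - w = √15 - (6 - √38243) = √15 + (-6 + √38243) = -6 + √15 + √38243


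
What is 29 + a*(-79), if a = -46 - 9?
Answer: 4374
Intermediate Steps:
a = -55
29 + a*(-79) = 29 - 55*(-79) = 29 + 4345 = 4374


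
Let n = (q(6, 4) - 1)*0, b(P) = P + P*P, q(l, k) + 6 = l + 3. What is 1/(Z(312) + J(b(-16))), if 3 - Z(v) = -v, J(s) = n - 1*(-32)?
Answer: 1/347 ≈ 0.0028818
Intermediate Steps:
q(l, k) = -3 + l (q(l, k) = -6 + (l + 3) = -6 + (3 + l) = -3 + l)
b(P) = P + P²
n = 0 (n = ((-3 + 6) - 1)*0 = (3 - 1)*0 = 2*0 = 0)
J(s) = 32 (J(s) = 0 - 1*(-32) = 0 + 32 = 32)
Z(v) = 3 + v (Z(v) = 3 - (-1)*v = 3 + v)
1/(Z(312) + J(b(-16))) = 1/((3 + 312) + 32) = 1/(315 + 32) = 1/347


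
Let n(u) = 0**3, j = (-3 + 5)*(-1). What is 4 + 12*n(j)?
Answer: 4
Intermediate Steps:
j = -2 (j = 2*(-1) = -2)
n(u) = 0
4 + 12*n(j) = 4 + 12*0 = 4 + 0 = 4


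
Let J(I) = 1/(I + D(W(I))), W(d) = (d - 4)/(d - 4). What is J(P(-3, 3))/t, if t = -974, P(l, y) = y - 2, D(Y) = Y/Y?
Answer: -1/1948 ≈ -0.00051335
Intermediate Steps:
W(d) = 1 (W(d) = (-4 + d)/(-4 + d) = 1)
D(Y) = 1
P(l, y) = -2 + y
J(I) = 1/(1 + I) (J(I) = 1/(I + 1) = 1/(1 + I))
J(P(-3, 3))/t = 1/((1 + (-2 + 3))*(-974)) = -1/974/(1 + 1) = -1/974/2 = (1/2)*(-1/974) = -1/1948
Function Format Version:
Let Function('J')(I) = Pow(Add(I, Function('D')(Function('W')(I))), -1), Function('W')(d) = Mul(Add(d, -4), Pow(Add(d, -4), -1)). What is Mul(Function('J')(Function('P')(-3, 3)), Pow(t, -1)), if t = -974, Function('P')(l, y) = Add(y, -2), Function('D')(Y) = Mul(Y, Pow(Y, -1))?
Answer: Rational(-1, 1948) ≈ -0.00051335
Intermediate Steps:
Function('W')(d) = 1 (Function('W')(d) = Mul(Add(-4, d), Pow(Add(-4, d), -1)) = 1)
Function('D')(Y) = 1
Function('P')(l, y) = Add(-2, y)
Function('J')(I) = Pow(Add(1, I), -1) (Function('J')(I) = Pow(Add(I, 1), -1) = Pow(Add(1, I), -1))
Mul(Function('J')(Function('P')(-3, 3)), Pow(t, -1)) = Mul(Pow(Add(1, Add(-2, 3)), -1), Pow(-974, -1)) = Mul(Pow(Add(1, 1), -1), Rational(-1, 974)) = Mul(Pow(2, -1), Rational(-1, 974)) = Mul(Rational(1, 2), Rational(-1, 974)) = Rational(-1, 1948)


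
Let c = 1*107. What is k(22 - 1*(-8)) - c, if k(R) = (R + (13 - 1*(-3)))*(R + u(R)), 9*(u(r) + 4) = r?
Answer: 3727/3 ≈ 1242.3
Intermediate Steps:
u(r) = -4 + r/9
c = 107
k(R) = (-4 + 10*R/9)*(16 + R) (k(R) = (R + (13 - 1*(-3)))*(R + (-4 + R/9)) = (R + (13 + 3))*(-4 + 10*R/9) = (R + 16)*(-4 + 10*R/9) = (16 + R)*(-4 + 10*R/9) = (-4 + 10*R/9)*(16 + R))
k(22 - 1*(-8)) - c = (-64 + 10*(22 - 1*(-8))²/9 + 124*(22 - 1*(-8))/9) - 1*107 = (-64 + 10*(22 + 8)²/9 + 124*(22 + 8)/9) - 107 = (-64 + (10/9)*30² + (124/9)*30) - 107 = (-64 + (10/9)*900 + 1240/3) - 107 = (-64 + 1000 + 1240/3) - 107 = 4048/3 - 107 = 3727/3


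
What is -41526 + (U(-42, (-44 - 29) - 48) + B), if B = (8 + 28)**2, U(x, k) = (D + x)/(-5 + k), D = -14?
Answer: -362066/9 ≈ -40230.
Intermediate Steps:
U(x, k) = (-14 + x)/(-5 + k)
B = 1296 (B = 36**2 = 1296)
-41526 + (U(-42, (-44 - 29) - 48) + B) = -41526 + ((-14 - 42)/(-5 + ((-44 - 29) - 48)) + 1296) = -41526 + (-56/(-5 + (-73 - 48)) + 1296) = -41526 + (-56/(-5 - 121) + 1296) = -41526 + (-56/(-126) + 1296) = -41526 + (-1/126*(-56) + 1296) = -41526 + (4/9 + 1296) = -41526 + 11668/9 = -362066/9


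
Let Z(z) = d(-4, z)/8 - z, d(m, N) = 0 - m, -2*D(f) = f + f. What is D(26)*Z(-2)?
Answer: -65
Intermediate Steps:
D(f) = -f (D(f) = -(f + f)/2 = -f)
d(m, N) = -m
Z(z) = ½ - z (Z(z) = -1*(-4)/8 - z = 4*(⅛) - z = ½ - z)
D(26)*Z(-2) = (-1*26)*(½ - 1*(-2)) = -26*(½ + 2) = -26*5/2 = -65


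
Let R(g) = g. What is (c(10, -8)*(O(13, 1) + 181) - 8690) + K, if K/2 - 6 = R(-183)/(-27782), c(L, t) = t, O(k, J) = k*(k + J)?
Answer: -160885379/13891 ≈ -11582.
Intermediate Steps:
O(k, J) = k*(J + k)
K = 166875/13891 (K = 12 + 2*(-183/(-27782)) = 12 + 2*(-183*(-1/27782)) = 12 + 2*(183/27782) = 12 + 183/13891 = 166875/13891 ≈ 12.013)
(c(10, -8)*(O(13, 1) + 181) - 8690) + K = (-8*(13*(1 + 13) + 181) - 8690) + 166875/13891 = (-8*(13*14 + 181) - 8690) + 166875/13891 = (-8*(182 + 181) - 8690) + 166875/13891 = (-8*363 - 8690) + 166875/13891 = (-2904 - 8690) + 166875/13891 = -11594 + 166875/13891 = -160885379/13891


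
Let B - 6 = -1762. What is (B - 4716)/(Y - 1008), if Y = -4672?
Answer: 809/710 ≈ 1.1394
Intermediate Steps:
B = -1756 (B = 6 - 1762 = -1756)
(B - 4716)/(Y - 1008) = (-1756 - 4716)/(-4672 - 1008) = -6472/(-5680) = -6472*(-1/5680) = 809/710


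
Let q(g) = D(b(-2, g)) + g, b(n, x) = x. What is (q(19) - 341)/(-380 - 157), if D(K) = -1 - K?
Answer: 114/179 ≈ 0.63687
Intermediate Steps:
q(g) = -1 (q(g) = (-1 - g) + g = -1)
(q(19) - 341)/(-380 - 157) = (-1 - 341)/(-380 - 157) = -342/(-537) = -342*(-1/537) = 114/179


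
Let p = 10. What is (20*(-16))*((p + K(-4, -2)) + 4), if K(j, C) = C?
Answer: -3840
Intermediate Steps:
(20*(-16))*((p + K(-4, -2)) + 4) = (20*(-16))*((10 - 2) + 4) = -320*(8 + 4) = -320*12 = -3840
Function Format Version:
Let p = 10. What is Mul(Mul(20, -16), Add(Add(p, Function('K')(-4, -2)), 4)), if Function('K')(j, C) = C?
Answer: -3840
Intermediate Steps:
Mul(Mul(20, -16), Add(Add(p, Function('K')(-4, -2)), 4)) = Mul(Mul(20, -16), Add(Add(10, -2), 4)) = Mul(-320, Add(8, 4)) = Mul(-320, 12) = -3840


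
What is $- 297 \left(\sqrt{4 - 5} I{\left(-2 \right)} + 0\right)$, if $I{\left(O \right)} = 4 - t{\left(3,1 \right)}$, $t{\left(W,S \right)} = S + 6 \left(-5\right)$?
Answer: $- 9801 i \approx - 9801.0 i$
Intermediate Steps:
$t{\left(W,S \right)} = -30 + S$ ($t{\left(W,S \right)} = S - 30 = -30 + S$)
$I{\left(O \right)} = 33$ ($I{\left(O \right)} = 4 - \left(-30 + 1\right) = 4 - -29 = 4 + 29 = 33$)
$- 297 \left(\sqrt{4 - 5} I{\left(-2 \right)} + 0\right) = - 297 \left(\sqrt{4 - 5} \cdot 33 + 0\right) = - 297 \left(\sqrt{-1} \cdot 33 + 0\right) = - 297 \left(i 33 + 0\right) = - 297 \left(33 i + 0\right) = - 297 \cdot 33 i = - 9801 i$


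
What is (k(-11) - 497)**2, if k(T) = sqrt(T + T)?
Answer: (497 - I*sqrt(22))**2 ≈ 2.4699e+5 - 4662.3*I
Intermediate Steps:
k(T) = sqrt(2)*sqrt(T) (k(T) = sqrt(2*T) = sqrt(2)*sqrt(T))
(k(-11) - 497)**2 = (sqrt(2)*sqrt(-11) - 497)**2 = (sqrt(2)*(I*sqrt(11)) - 497)**2 = (I*sqrt(22) - 497)**2 = (-497 + I*sqrt(22))**2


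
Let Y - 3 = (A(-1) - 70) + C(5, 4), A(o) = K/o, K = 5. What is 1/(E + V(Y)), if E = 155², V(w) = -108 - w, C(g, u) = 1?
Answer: 1/23988 ≈ 4.1688e-5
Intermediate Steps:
A(o) = 5/o
Y = -71 (Y = 3 + ((5/(-1) - 70) + 1) = 3 + ((5*(-1) - 70) + 1) = 3 + ((-5 - 70) + 1) = 3 + (-75 + 1) = 3 - 74 = -71)
E = 24025
1/(E + V(Y)) = 1/(24025 + (-108 - 1*(-71))) = 1/(24025 + (-108 + 71)) = 1/(24025 - 37) = 1/23988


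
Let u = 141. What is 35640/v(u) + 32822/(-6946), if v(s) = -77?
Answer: -11367397/24311 ≈ -467.58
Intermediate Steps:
35640/v(u) + 32822/(-6946) = 35640/(-77) + 32822/(-6946) = 35640*(-1/77) + 32822*(-1/6946) = -3240/7 - 16411/3473 = -11367397/24311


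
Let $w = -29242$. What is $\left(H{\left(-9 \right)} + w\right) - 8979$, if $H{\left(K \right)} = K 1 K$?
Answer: $-38140$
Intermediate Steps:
$H{\left(K \right)} = K^{2}$ ($H{\left(K \right)} = K K = K^{2}$)
$\left(H{\left(-9 \right)} + w\right) - 8979 = \left(\left(-9\right)^{2} - 29242\right) - 8979 = \left(81 - 29242\right) - 8979 = -29161 - 8979 = -38140$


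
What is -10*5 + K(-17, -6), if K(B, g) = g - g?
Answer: -50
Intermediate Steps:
K(B, g) = 0
-10*5 + K(-17, -6) = -10*5 + 0 = -50 + 0 = -50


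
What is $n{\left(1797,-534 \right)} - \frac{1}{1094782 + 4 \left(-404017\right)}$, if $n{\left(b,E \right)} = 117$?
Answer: $\frac{60990463}{521286} \approx 117.0$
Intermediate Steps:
$n{\left(1797,-534 \right)} - \frac{1}{1094782 + 4 \left(-404017\right)} = 117 - \frac{1}{1094782 + 4 \left(-404017\right)} = 117 - \frac{1}{1094782 - 1616068} = 117 - \frac{1}{-521286} = 117 - - \frac{1}{521286} = 117 + \frac{1}{521286} = \frac{60990463}{521286}$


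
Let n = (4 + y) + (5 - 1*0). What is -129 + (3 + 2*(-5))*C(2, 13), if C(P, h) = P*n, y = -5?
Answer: -185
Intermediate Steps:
n = 4 (n = (4 - 5) + (5 - 1*0) = -1 + (5 + 0) = -1 + 5 = 4)
C(P, h) = 4*P (C(P, h) = P*4 = 4*P)
-129 + (3 + 2*(-5))*C(2, 13) = -129 + (3 + 2*(-5))*(4*2) = -129 + (3 - 10)*8 = -129 - 7*8 = -129 - 56 = -185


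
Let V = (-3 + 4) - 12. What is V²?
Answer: 121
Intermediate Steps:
V = -11 (V = 1 - 12 = -11)
V² = (-11)² = 121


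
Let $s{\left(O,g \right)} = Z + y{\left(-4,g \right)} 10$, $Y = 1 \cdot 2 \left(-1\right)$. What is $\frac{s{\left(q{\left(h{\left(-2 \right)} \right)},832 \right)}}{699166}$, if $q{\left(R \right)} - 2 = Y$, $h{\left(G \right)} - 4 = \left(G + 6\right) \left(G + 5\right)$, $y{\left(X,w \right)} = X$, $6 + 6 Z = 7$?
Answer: $- \frac{239}{4194996} \approx -5.6973 \cdot 10^{-5}$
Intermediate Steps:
$Z = \frac{1}{6}$ ($Z = -1 + \frac{1}{6} \cdot 7 = -1 + \frac{7}{6} = \frac{1}{6} \approx 0.16667$)
$h{\left(G \right)} = 4 + \left(5 + G\right) \left(6 + G\right)$ ($h{\left(G \right)} = 4 + \left(G + 6\right) \left(G + 5\right) = 4 + \left(6 + G\right) \left(5 + G\right) = 4 + \left(5 + G\right) \left(6 + G\right)$)
$Y = -2$ ($Y = 2 \left(-1\right) = -2$)
$q{\left(R \right)} = 0$ ($q{\left(R \right)} = 2 - 2 = 0$)
$s{\left(O,g \right)} = - \frac{239}{6}$ ($s{\left(O,g \right)} = \frac{1}{6} - 40 = - \frac{239}{6}$)
$\frac{s{\left(q{\left(h{\left(-2 \right)} \right)},832 \right)}}{699166} = - \frac{239}{6 \cdot 699166} = \left(- \frac{239}{6}\right) \frac{1}{699166} = - \frac{239}{4194996}$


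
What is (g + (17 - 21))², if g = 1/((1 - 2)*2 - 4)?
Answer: 625/36 ≈ 17.361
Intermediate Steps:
g = -⅙ (g = 1/(-1*2 - 4) = 1/(-2 - 4) = 1/(-6) = -⅙ ≈ -0.16667)
(g + (17 - 21))² = (-⅙ + (17 - 21))² = (-⅙ - 4)² = (-25/6)² = 625/36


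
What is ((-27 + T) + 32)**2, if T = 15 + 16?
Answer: 1296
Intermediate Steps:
T = 31
((-27 + T) + 32)**2 = ((-27 + 31) + 32)**2 = (4 + 32)**2 = 36**2 = 1296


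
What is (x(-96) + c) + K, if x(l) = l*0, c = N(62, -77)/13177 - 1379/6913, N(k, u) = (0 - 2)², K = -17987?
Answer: -1638500757618/91092601 ≈ -17987.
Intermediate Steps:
N(k, u) = 4 (N(k, u) = (-2)² = 4)
c = -18143431/91092601 (c = 4/13177 - 1379/6913 = -18143431/91092601 ≈ -0.19918)
x(l) = 0
(x(-96) + c) + K = (0 - 18143431/91092601) - 17987 = -18143431/91092601 - 17987 = -1638500757618/91092601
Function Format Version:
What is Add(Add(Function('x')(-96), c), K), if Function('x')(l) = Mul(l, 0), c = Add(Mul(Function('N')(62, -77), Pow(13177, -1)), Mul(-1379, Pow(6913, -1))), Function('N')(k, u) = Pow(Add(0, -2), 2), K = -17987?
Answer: Rational(-1638500757618, 91092601) ≈ -17987.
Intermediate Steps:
Function('N')(k, u) = 4 (Function('N')(k, u) = Pow(-2, 2) = 4)
c = Rational(-18143431, 91092601) (c = Add(Mul(4, Pow(13177, -1)), Mul(-1379, Pow(6913, -1))) = Add(Mul(4, Rational(1, 13177)), Mul(-1379, Rational(1, 6913))) = Add(Rational(4, 13177), Rational(-1379, 6913)) = Rational(-18143431, 91092601) ≈ -0.19918)
Function('x')(l) = 0
Add(Add(Function('x')(-96), c), K) = Add(Add(0, Rational(-18143431, 91092601)), -17987) = Add(Rational(-18143431, 91092601), -17987) = Rational(-1638500757618, 91092601)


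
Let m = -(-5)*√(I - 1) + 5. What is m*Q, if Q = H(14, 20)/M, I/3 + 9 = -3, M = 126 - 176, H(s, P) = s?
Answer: -7/5 - 7*I*√37/5 ≈ -1.4 - 8.5159*I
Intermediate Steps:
M = -50
I = -36 (I = -27 + 3*(-3) = -27 - 9 = -36)
Q = -7/25 (Q = 14/(-50) = 14*(-1/50) = -7/25 ≈ -0.28000)
m = 5 + 5*I*√37 (m = -(-5)*√(-36 - 1) + 5 = -(-5)*√(-37) + 5 = -(-5)*I*√37 + 5 = 5*I*√37 + 5 = 5 + 5*I*√37 ≈ 5.0 + 30.414*I)
m*Q = (5 + 5*I*√37)*(-7/25) = -7/5 - 7*I*√37/5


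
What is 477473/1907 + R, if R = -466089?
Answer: -888354250/1907 ≈ -4.6584e+5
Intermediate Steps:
477473/1907 + R = 477473/1907 - 466089 = -888354250/1907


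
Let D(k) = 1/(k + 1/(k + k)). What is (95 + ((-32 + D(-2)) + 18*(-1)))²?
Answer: 160801/81 ≈ 1985.2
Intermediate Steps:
D(k) = 1/(k + 1/(2*k))
(95 + ((-32 + D(-2)) + 18*(-1)))² = (95 + ((-32 + 2*(-2)/(1 + 2*(-2)²)) + 18*(-1)))² = (95 + ((-32 + 2*(-2)/(1 + 2*4)) - 18))² = (95 + ((-32 + 2*(-2)/(1 + 8)) - 18))² = (95 + ((-32 + 2*(-2)/9) - 18))² = (95 + ((-32 + 2*(-2)*(⅑)) - 18))² = (95 + ((-32 - 4/9) - 18))² = (95 + (-292/9 - 18))² = (95 - 454/9)² = (401/9)² = 160801/81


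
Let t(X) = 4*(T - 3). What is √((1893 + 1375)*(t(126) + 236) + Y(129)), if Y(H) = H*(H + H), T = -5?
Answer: √699954 ≈ 836.63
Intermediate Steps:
t(X) = -32 (t(X) = 4*(-5 - 3) = 4*(-8) = -32)
Y(H) = 2*H² (Y(H) = H*(2*H) = 2*H²)
√((1893 + 1375)*(t(126) + 236) + Y(129)) = √((1893 + 1375)*(-32 + 236) + 2*129²) = √(3268*204 + 2*16641) = √(666672 + 33282) = √699954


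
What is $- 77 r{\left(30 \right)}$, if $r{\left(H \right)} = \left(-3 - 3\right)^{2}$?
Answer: $-2772$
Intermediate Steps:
$r{\left(H \right)} = 36$ ($r{\left(H \right)} = \left(-3 - 3\right)^{2} = \left(-6\right)^{2} = 36$)
$- 77 r{\left(30 \right)} = \left(-77\right) 36 = -2772$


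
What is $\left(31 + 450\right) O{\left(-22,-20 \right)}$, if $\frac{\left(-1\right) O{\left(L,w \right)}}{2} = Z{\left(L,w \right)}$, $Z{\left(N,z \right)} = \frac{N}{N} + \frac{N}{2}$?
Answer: $9620$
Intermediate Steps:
$Z{\left(N,z \right)} = 1 + \frac{N}{2}$ ($Z{\left(N,z \right)} = 1 + N \frac{1}{2} = 1 + \frac{N}{2}$)
$O{\left(L,w \right)} = -2 - L$ ($O{\left(L,w \right)} = - 2 \left(1 + \frac{L}{2}\right) = -2 - L$)
$\left(31 + 450\right) O{\left(-22,-20 \right)} = \left(31 + 450\right) \left(-2 - -22\right) = 481 \left(-2 + 22\right) = 481 \cdot 20 = 9620$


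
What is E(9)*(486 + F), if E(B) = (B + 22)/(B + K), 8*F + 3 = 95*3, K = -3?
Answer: 21545/8 ≈ 2693.1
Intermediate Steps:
F = 141/4 (F = -3/8 + (95*3)/8 = -3/8 + (⅛)*285 = -3/8 + 285/8 = 141/4 ≈ 35.250)
E(B) = (22 + B)/(-3 + B) (E(B) = (B + 22)/(B - 3) = (22 + B)/(-3 + B))
E(9)*(486 + F) = ((22 + 9)/(-3 + 9))*(486 + 141/4) = (31/6)*(2085/4) = 21545/8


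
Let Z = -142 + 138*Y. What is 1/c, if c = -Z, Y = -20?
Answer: 1/2902 ≈ 0.00034459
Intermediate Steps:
Z = -2902 (Z = -142 + 138*(-20) = -142 - 2760 = -2902)
c = 2902 (c = -1*(-2902) = 2902)
1/c = 1/2902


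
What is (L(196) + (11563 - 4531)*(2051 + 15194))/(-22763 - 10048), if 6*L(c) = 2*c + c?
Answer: -121266938/32811 ≈ -3695.9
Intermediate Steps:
L(c) = c/2 (L(c) = (2*c + c)/6 = (3*c)/6 = c/2)
(L(196) + (11563 - 4531)*(2051 + 15194))/(-22763 - 10048) = ((½)*196 + (11563 - 4531)*(2051 + 15194))/(-22763 - 10048) = (98 + 7032*17245)/(-32811) = (98 + 121266840)*(-1/32811) = 121266938*(-1/32811) = -121266938/32811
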